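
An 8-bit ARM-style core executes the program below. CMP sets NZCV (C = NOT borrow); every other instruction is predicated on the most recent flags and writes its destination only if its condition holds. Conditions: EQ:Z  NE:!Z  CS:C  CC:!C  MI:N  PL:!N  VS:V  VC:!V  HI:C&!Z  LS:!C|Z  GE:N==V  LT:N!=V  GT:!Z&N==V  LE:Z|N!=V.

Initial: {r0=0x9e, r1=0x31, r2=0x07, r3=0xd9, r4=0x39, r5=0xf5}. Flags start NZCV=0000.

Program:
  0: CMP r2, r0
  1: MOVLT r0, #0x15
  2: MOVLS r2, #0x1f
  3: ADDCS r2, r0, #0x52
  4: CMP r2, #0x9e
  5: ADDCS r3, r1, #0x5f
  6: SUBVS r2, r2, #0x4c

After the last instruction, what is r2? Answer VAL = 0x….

VAL = 0xd3

[0] flags=0000 → (cmp)
[1] flags=0000 LT?F → skip
[2] flags=0000 LS?T → r2=0x1f
[3] flags=0000 CS?F → skip
[4] flags=1001 → (cmp)
[5] flags=1001 CS?F → skip
[6] flags=1001 VS?T → r2=0xd3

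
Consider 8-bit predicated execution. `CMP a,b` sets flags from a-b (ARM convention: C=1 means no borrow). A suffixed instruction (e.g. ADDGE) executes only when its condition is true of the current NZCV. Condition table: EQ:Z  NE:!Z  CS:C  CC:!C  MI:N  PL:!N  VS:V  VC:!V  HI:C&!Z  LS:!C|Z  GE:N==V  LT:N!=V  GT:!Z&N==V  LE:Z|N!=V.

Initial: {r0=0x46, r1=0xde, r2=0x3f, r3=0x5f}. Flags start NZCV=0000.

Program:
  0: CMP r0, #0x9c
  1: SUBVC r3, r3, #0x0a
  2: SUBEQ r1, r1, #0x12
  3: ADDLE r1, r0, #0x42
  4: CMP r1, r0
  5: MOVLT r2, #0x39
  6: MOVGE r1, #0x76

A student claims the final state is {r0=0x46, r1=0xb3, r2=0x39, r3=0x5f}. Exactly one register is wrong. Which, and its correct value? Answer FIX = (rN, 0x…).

[0] flags=1001 → (cmp)
[1] flags=1001 VC?F → skip
[2] flags=1001 EQ?F → skip
[3] flags=1001 LE?F → skip
[4] flags=1010 → (cmp)
[5] flags=1010 LT?T → r2=0x39
[6] flags=1010 GE?F → skip

FIX = (r1, 0xde)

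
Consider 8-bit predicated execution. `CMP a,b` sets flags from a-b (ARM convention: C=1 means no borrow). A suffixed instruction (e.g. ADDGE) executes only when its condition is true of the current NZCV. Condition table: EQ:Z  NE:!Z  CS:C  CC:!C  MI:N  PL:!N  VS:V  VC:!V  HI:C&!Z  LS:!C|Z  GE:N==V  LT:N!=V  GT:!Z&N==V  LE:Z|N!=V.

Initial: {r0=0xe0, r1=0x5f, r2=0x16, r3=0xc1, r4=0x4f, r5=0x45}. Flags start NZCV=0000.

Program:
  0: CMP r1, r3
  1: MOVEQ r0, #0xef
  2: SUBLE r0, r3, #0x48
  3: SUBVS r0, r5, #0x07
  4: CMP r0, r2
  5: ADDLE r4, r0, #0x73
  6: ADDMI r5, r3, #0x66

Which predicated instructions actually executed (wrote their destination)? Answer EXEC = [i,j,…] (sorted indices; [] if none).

0: ✓ CMP  NZCV=1001
1: · MOVEQ
2: · SUBLE
3: ✓ SUBVS  r0←0x3e
4: ✓ CMP  NZCV=0010
5: · ADDLE
6: · ADDMI

EXEC = [3]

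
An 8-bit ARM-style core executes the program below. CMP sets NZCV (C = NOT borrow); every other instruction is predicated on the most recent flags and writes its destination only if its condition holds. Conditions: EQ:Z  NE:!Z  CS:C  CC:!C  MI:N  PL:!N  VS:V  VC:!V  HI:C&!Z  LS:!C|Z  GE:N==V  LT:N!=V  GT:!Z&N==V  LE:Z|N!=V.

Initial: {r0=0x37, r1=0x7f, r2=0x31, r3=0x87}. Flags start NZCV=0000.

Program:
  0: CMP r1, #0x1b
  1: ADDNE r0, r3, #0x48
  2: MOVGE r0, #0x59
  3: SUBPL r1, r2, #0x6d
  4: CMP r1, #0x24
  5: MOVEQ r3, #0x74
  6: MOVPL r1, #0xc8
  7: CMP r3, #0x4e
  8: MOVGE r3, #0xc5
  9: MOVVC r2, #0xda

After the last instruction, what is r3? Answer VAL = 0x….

0: ✓ CMP  NZCV=0010
1: ✓ ADDNE  r0←0xcf
2: ✓ MOVGE  r0←0x59
3: ✓ SUBPL  r1←0xc4
4: ✓ CMP  NZCV=1010
5: · MOVEQ
6: · MOVPL
7: ✓ CMP  NZCV=0011
8: · MOVGE
9: · MOVVC

VAL = 0x87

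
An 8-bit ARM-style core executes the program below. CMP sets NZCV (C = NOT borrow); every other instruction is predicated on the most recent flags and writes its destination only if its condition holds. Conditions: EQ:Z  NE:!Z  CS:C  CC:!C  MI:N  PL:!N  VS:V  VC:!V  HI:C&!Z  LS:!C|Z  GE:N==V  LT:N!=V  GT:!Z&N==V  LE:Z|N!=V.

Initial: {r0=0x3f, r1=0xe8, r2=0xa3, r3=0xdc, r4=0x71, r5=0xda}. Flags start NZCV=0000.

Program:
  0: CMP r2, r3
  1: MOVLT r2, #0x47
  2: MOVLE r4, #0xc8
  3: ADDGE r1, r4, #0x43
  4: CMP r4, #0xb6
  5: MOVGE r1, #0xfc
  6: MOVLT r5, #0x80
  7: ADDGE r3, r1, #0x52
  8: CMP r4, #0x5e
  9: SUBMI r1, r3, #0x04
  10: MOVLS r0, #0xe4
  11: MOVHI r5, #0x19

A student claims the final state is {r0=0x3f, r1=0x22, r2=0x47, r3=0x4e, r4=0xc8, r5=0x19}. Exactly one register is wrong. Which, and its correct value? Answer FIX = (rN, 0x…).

0: ✓ CMP  NZCV=1000
1: ✓ MOVLT  r2←0x47
2: ✓ MOVLE  r4←0xc8
3: · ADDGE
4: ✓ CMP  NZCV=0010
5: ✓ MOVGE  r1←0xfc
6: · MOVLT
7: ✓ ADDGE  r3←0x4e
8: ✓ CMP  NZCV=0011
9: · SUBMI
10: · MOVLS
11: ✓ MOVHI  r5←0x19

FIX = (r1, 0xfc)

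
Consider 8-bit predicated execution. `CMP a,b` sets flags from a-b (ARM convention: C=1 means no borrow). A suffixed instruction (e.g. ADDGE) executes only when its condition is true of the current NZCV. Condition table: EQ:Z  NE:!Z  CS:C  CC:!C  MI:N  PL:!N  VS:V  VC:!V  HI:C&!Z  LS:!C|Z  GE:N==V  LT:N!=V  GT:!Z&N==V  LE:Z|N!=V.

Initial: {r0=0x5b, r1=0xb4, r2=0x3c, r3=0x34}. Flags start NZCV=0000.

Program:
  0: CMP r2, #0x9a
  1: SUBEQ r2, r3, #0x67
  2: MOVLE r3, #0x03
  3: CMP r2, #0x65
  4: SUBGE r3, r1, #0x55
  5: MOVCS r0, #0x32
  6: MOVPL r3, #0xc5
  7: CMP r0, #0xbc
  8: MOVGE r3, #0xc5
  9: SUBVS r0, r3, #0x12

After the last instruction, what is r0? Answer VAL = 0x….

VAL = 0xb3

0: ✓ CMP  NZCV=1001
1: · SUBEQ
2: · MOVLE
3: ✓ CMP  NZCV=1000
4: · SUBGE
5: · MOVCS
6: · MOVPL
7: ✓ CMP  NZCV=1001
8: ✓ MOVGE  r3←0xc5
9: ✓ SUBVS  r0←0xb3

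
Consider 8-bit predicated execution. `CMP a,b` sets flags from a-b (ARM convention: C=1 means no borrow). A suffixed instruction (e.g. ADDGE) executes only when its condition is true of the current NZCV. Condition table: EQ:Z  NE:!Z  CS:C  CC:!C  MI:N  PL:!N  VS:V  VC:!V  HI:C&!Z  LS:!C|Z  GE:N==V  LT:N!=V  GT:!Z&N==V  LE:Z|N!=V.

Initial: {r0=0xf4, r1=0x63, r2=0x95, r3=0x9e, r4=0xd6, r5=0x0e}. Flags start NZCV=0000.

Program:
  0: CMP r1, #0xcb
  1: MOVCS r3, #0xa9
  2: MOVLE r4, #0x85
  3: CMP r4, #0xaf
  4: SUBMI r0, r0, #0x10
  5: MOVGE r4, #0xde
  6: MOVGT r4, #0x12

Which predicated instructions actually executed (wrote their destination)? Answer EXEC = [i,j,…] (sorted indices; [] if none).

EXEC = [5,6]

[0] flags=1001 → (cmp)
[1] flags=1001 CS?F → skip
[2] flags=1001 LE?F → skip
[3] flags=0010 → (cmp)
[4] flags=0010 MI?F → skip
[5] flags=0010 GE?T → r4=0xde
[6] flags=0010 GT?T → r4=0x12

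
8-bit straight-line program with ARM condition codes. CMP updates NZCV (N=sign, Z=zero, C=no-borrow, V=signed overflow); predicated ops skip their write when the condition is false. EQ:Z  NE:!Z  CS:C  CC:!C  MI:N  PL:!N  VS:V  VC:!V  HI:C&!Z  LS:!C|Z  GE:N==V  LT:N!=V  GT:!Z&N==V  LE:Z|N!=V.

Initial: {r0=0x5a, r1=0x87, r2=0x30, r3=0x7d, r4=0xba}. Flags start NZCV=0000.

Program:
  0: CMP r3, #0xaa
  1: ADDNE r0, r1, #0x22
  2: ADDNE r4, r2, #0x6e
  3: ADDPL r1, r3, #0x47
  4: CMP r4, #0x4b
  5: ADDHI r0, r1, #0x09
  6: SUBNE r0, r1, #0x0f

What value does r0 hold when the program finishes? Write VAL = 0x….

VAL = 0x78

[0] flags=1001 → (cmp)
[1] flags=1001 NE?T → r0=0xa9
[2] flags=1001 NE?T → r4=0x9e
[3] flags=1001 PL?F → skip
[4] flags=0011 → (cmp)
[5] flags=0011 HI?T → r0=0x90
[6] flags=0011 NE?T → r0=0x78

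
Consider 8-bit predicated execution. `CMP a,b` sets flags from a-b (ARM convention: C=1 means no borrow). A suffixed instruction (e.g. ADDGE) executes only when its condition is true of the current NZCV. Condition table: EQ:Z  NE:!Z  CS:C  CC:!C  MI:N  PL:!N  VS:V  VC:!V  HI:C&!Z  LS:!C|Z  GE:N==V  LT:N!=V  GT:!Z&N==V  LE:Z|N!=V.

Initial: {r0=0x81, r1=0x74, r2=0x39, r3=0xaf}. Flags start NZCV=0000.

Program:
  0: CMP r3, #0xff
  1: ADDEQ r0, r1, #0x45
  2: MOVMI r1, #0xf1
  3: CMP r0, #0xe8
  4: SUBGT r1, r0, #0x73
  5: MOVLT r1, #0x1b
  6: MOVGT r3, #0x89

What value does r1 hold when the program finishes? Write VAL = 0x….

VAL = 0x1b

[0] flags=1000 → (cmp)
[1] flags=1000 EQ?F → skip
[2] flags=1000 MI?T → r1=0xf1
[3] flags=1000 → (cmp)
[4] flags=1000 GT?F → skip
[5] flags=1000 LT?T → r1=0x1b
[6] flags=1000 GT?F → skip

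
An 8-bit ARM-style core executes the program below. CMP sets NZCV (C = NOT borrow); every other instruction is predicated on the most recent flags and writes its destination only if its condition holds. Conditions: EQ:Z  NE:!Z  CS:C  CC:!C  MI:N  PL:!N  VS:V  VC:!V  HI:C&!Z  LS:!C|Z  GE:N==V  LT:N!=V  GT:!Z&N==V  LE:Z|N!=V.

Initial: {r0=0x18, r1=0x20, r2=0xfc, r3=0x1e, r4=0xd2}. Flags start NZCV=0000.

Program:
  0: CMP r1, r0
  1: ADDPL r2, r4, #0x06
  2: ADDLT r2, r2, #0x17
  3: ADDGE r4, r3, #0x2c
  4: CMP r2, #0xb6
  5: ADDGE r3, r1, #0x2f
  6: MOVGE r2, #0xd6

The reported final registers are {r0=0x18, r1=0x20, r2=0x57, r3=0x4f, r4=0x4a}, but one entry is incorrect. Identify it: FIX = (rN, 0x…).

0: ✓ CMP  NZCV=0010
1: ✓ ADDPL  r2←0xd8
2: · ADDLT
3: ✓ ADDGE  r4←0x4a
4: ✓ CMP  NZCV=0010
5: ✓ ADDGE  r3←0x4f
6: ✓ MOVGE  r2←0xd6

FIX = (r2, 0xd6)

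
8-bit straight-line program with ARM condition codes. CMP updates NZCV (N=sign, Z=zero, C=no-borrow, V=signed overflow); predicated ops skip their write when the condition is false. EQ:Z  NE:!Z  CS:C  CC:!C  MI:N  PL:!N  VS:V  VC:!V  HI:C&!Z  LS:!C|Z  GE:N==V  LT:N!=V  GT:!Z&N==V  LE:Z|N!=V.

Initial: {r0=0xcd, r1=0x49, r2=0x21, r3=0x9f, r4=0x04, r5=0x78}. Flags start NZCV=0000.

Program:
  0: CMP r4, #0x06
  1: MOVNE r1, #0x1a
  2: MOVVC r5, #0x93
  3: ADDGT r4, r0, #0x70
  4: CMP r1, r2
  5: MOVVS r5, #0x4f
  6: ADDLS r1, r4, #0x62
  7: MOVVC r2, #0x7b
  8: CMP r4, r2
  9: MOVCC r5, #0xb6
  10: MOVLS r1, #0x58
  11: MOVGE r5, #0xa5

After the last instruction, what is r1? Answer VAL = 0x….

0: ✓ CMP  NZCV=1000
1: ✓ MOVNE  r1←0x1a
2: ✓ MOVVC  r5←0x93
3: · ADDGT
4: ✓ CMP  NZCV=1000
5: · MOVVS
6: ✓ ADDLS  r1←0x66
7: ✓ MOVVC  r2←0x7b
8: ✓ CMP  NZCV=1000
9: ✓ MOVCC  r5←0xb6
10: ✓ MOVLS  r1←0x58
11: · MOVGE

VAL = 0x58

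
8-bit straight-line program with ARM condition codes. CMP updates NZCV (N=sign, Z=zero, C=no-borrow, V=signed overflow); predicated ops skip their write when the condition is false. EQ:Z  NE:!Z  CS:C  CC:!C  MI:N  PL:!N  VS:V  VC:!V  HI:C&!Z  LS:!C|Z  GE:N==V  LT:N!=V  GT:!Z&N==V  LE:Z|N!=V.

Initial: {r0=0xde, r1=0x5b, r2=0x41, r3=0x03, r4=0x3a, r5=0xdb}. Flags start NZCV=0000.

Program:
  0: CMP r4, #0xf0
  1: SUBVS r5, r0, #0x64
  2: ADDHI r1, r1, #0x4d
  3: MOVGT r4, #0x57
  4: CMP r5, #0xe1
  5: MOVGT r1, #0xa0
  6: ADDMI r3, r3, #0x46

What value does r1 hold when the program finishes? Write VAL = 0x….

VAL = 0x5b

0: ✓ CMP  NZCV=0000
1: · SUBVS
2: · ADDHI
3: ✓ MOVGT  r4←0x57
4: ✓ CMP  NZCV=1000
5: · MOVGT
6: ✓ ADDMI  r3←0x49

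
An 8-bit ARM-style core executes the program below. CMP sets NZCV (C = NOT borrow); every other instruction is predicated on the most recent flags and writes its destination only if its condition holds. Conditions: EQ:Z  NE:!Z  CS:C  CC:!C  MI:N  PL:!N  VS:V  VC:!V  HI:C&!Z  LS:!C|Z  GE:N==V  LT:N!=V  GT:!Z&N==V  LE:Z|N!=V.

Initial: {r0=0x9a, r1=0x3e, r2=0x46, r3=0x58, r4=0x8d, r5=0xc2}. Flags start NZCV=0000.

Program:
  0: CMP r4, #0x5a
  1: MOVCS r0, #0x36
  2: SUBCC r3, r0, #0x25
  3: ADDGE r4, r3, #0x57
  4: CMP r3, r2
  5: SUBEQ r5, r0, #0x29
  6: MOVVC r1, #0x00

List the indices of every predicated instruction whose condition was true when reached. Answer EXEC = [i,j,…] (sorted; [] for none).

0: ✓ CMP  NZCV=0011
1: ✓ MOVCS  r0←0x36
2: · SUBCC
3: · ADDGE
4: ✓ CMP  NZCV=0010
5: · SUBEQ
6: ✓ MOVVC  r1←0x00

EXEC = [1,6]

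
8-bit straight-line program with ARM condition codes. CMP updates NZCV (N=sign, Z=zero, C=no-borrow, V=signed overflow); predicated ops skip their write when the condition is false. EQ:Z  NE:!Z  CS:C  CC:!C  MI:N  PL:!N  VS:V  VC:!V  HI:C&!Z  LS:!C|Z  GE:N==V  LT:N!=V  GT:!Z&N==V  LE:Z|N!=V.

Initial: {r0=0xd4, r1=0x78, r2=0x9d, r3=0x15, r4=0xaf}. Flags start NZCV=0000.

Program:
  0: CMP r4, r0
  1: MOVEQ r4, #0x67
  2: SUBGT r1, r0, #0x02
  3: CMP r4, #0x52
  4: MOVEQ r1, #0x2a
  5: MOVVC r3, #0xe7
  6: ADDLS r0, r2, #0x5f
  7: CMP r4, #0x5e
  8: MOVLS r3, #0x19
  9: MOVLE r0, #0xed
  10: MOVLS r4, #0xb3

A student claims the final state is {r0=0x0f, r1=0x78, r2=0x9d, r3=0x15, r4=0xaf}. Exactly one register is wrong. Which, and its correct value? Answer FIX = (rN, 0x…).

[0] flags=1000 → (cmp)
[1] flags=1000 EQ?F → skip
[2] flags=1000 GT?F → skip
[3] flags=0011 → (cmp)
[4] flags=0011 EQ?F → skip
[5] flags=0011 VC?F → skip
[6] flags=0011 LS?F → skip
[7] flags=0011 → (cmp)
[8] flags=0011 LS?F → skip
[9] flags=0011 LE?T → r0=0xed
[10] flags=0011 LS?F → skip

FIX = (r0, 0xed)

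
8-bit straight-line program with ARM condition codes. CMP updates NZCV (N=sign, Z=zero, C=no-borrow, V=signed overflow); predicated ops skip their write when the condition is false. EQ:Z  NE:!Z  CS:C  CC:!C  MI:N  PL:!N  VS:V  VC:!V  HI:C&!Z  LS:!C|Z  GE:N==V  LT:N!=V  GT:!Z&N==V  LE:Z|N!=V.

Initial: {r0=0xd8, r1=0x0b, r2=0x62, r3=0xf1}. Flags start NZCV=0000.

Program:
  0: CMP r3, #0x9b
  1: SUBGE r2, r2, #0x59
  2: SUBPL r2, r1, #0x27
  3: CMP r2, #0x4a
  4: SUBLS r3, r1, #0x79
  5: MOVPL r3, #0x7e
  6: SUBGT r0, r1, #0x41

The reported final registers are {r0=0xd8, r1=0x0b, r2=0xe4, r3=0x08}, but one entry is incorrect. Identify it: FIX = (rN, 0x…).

FIX = (r3, 0xf1)

[0] flags=0010 → (cmp)
[1] flags=0010 GE?T → r2=0x09
[2] flags=0010 PL?T → r2=0xe4
[3] flags=1010 → (cmp)
[4] flags=1010 LS?F → skip
[5] flags=1010 PL?F → skip
[6] flags=1010 GT?F → skip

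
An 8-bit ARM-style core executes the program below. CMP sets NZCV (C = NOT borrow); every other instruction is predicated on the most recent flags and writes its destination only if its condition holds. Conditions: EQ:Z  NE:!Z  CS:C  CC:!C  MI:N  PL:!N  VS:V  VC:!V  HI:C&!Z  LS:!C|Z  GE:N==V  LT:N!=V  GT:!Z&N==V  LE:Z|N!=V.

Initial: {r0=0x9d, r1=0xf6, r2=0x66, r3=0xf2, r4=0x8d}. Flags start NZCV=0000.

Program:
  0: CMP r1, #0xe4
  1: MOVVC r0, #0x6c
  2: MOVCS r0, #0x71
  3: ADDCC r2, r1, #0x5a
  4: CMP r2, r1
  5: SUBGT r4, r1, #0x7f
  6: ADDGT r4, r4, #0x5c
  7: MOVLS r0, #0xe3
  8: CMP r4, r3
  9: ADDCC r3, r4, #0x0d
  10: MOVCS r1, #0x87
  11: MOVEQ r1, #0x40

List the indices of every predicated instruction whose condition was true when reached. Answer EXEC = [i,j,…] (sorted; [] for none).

[0] flags=0010 → (cmp)
[1] flags=0010 VC?T → r0=0x6c
[2] flags=0010 CS?T → r0=0x71
[3] flags=0010 CC?F → skip
[4] flags=0000 → (cmp)
[5] flags=0000 GT?T → r4=0x77
[6] flags=0000 GT?T → r4=0xd3
[7] flags=0000 LS?T → r0=0xe3
[8] flags=1000 → (cmp)
[9] flags=1000 CC?T → r3=0xe0
[10] flags=1000 CS?F → skip
[11] flags=1000 EQ?F → skip

EXEC = [1,2,5,6,7,9]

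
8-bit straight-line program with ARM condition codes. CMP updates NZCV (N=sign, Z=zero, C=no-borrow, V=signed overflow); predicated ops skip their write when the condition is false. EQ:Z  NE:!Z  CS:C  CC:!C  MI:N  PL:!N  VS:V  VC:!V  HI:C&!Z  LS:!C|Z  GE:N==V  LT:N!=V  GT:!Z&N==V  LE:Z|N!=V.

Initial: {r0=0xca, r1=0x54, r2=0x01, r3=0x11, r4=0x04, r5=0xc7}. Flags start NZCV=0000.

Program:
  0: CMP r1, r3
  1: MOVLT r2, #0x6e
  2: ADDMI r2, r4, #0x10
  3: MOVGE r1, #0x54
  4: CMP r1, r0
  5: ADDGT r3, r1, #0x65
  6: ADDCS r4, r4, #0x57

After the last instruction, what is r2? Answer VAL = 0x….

VAL = 0x01

[0] flags=0010 → (cmp)
[1] flags=0010 LT?F → skip
[2] flags=0010 MI?F → skip
[3] flags=0010 GE?T → r1=0x54
[4] flags=1001 → (cmp)
[5] flags=1001 GT?T → r3=0xb9
[6] flags=1001 CS?F → skip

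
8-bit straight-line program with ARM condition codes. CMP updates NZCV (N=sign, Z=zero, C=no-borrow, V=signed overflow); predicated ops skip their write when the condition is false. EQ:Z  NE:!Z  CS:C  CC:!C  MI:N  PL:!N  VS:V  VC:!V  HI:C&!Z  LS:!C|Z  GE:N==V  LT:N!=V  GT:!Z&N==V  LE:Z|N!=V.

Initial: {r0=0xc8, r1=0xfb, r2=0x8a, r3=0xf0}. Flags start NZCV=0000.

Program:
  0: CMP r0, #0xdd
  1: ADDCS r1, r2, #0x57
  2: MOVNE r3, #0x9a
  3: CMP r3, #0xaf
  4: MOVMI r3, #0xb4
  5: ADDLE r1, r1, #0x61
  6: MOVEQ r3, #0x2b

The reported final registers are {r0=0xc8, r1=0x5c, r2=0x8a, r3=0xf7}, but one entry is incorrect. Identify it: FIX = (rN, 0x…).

[0] flags=1000 → (cmp)
[1] flags=1000 CS?F → skip
[2] flags=1000 NE?T → r3=0x9a
[3] flags=1000 → (cmp)
[4] flags=1000 MI?T → r3=0xb4
[5] flags=1000 LE?T → r1=0x5c
[6] flags=1000 EQ?F → skip

FIX = (r3, 0xb4)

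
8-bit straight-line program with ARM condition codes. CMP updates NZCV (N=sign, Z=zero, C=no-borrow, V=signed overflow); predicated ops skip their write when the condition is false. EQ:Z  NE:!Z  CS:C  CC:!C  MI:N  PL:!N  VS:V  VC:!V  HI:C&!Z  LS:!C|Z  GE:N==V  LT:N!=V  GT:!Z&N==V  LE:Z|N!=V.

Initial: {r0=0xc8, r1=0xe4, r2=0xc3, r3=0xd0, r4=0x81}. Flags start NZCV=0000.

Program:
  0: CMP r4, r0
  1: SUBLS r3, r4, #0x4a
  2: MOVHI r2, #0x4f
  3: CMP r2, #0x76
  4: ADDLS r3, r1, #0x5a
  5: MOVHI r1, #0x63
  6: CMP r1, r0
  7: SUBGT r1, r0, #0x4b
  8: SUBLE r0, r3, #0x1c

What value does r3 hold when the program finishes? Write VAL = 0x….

VAL = 0x37

0: ✓ CMP  NZCV=1000
1: ✓ SUBLS  r3←0x37
2: · MOVHI
3: ✓ CMP  NZCV=0011
4: · ADDLS
5: ✓ MOVHI  r1←0x63
6: ✓ CMP  NZCV=1001
7: ✓ SUBGT  r1←0x7d
8: · SUBLE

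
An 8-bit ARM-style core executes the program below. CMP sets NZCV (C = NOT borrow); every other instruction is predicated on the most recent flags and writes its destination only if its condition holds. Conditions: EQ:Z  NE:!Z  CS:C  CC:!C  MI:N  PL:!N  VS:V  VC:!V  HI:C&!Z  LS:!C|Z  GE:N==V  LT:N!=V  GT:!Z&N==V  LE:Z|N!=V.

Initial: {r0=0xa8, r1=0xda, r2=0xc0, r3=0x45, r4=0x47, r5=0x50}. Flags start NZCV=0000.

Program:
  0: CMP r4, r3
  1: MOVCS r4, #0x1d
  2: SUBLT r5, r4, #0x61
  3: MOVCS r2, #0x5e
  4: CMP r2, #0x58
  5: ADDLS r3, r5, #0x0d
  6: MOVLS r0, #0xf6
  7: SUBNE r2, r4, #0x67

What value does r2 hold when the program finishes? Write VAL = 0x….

[0] flags=0010 → (cmp)
[1] flags=0010 CS?T → r4=0x1d
[2] flags=0010 LT?F → skip
[3] flags=0010 CS?T → r2=0x5e
[4] flags=0010 → (cmp)
[5] flags=0010 LS?F → skip
[6] flags=0010 LS?F → skip
[7] flags=0010 NE?T → r2=0xb6

VAL = 0xb6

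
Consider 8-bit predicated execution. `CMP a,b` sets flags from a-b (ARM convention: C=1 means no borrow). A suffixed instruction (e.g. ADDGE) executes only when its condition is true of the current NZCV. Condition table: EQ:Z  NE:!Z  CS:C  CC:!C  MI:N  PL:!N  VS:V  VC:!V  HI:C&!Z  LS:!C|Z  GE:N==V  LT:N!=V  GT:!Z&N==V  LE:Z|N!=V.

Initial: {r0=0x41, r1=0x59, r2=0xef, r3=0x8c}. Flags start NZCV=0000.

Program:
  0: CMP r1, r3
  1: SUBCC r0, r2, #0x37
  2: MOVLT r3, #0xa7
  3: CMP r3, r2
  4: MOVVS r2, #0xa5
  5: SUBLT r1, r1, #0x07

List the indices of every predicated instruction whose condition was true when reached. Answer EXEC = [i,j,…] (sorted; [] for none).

[0] flags=1001 → (cmp)
[1] flags=1001 CC?T → r0=0xb8
[2] flags=1001 LT?F → skip
[3] flags=1000 → (cmp)
[4] flags=1000 VS?F → skip
[5] flags=1000 LT?T → r1=0x52

EXEC = [1,5]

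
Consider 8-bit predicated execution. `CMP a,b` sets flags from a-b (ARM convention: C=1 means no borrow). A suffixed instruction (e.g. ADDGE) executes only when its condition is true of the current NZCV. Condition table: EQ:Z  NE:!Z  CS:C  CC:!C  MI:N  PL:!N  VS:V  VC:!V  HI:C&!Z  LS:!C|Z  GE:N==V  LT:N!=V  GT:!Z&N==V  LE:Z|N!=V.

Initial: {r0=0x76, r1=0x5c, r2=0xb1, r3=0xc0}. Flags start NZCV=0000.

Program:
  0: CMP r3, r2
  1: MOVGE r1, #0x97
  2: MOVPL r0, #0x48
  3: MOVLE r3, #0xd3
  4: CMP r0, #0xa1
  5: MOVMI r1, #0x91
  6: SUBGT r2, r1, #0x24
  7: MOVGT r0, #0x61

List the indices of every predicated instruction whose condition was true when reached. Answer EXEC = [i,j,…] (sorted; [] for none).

0: ✓ CMP  NZCV=0010
1: ✓ MOVGE  r1←0x97
2: ✓ MOVPL  r0←0x48
3: · MOVLE
4: ✓ CMP  NZCV=1001
5: ✓ MOVMI  r1←0x91
6: ✓ SUBGT  r2←0x6d
7: ✓ MOVGT  r0←0x61

EXEC = [1,2,5,6,7]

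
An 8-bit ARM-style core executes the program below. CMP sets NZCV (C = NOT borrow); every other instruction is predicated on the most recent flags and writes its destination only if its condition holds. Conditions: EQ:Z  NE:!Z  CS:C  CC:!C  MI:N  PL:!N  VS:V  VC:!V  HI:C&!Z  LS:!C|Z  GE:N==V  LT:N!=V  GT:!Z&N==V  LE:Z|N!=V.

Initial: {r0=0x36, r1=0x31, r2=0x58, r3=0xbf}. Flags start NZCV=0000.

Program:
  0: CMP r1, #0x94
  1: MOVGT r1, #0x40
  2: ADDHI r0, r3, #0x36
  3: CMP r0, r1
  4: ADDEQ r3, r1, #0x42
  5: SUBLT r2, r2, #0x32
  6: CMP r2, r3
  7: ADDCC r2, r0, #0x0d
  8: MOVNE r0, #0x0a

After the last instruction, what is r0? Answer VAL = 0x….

[0] flags=1001 → (cmp)
[1] flags=1001 GT?T → r1=0x40
[2] flags=1001 HI?F → skip
[3] flags=1000 → (cmp)
[4] flags=1000 EQ?F → skip
[5] flags=1000 LT?T → r2=0x26
[6] flags=0000 → (cmp)
[7] flags=0000 CC?T → r2=0x43
[8] flags=0000 NE?T → r0=0x0a

VAL = 0x0a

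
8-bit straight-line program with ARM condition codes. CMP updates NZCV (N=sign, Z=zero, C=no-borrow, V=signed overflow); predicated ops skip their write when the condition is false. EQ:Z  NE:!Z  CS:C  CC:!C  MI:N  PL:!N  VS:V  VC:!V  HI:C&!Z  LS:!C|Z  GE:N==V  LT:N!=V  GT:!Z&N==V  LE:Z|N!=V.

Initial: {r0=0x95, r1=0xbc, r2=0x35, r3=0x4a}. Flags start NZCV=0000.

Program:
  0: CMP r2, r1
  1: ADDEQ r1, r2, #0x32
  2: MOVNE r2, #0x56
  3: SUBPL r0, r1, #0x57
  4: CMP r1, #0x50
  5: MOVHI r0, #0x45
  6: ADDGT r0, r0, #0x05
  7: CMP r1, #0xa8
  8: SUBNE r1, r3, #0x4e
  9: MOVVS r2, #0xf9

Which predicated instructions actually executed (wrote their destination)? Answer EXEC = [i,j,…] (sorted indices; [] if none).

EXEC = [2,3,5,8]

[0] flags=0000 → (cmp)
[1] flags=0000 EQ?F → skip
[2] flags=0000 NE?T → r2=0x56
[3] flags=0000 PL?T → r0=0x65
[4] flags=0011 → (cmp)
[5] flags=0011 HI?T → r0=0x45
[6] flags=0011 GT?F → skip
[7] flags=0010 → (cmp)
[8] flags=0010 NE?T → r1=0xfc
[9] flags=0010 VS?F → skip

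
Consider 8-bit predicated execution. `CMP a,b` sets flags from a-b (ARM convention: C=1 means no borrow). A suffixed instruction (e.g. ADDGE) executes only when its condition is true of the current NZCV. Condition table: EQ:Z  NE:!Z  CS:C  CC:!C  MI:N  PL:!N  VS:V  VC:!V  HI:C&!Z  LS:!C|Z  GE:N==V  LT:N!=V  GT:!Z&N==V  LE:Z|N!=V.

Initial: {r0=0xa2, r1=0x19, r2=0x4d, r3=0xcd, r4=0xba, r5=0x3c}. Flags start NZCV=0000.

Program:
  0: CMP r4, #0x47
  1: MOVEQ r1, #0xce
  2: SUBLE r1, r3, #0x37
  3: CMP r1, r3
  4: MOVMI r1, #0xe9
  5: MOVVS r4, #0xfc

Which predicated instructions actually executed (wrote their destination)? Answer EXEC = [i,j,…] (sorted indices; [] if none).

0: ✓ CMP  NZCV=0011
1: · MOVEQ
2: ✓ SUBLE  r1←0x96
3: ✓ CMP  NZCV=1000
4: ✓ MOVMI  r1←0xe9
5: · MOVVS

EXEC = [2,4]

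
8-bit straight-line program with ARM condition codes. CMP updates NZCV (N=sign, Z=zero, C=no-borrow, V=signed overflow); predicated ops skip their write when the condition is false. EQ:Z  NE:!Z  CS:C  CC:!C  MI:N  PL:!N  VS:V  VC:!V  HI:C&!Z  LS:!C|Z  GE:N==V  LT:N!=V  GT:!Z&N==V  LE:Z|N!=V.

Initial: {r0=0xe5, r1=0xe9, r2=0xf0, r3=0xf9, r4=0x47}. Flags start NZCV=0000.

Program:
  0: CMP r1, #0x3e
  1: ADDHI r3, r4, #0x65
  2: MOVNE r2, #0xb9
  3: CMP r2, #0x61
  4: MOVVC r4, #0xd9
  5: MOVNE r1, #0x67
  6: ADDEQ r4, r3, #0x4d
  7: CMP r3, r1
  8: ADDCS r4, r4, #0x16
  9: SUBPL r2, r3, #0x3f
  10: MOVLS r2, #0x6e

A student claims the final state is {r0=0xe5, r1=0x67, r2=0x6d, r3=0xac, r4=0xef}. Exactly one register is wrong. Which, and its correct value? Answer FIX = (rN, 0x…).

0: ✓ CMP  NZCV=1010
1: ✓ ADDHI  r3←0xac
2: ✓ MOVNE  r2←0xb9
3: ✓ CMP  NZCV=0011
4: · MOVVC
5: ✓ MOVNE  r1←0x67
6: · ADDEQ
7: ✓ CMP  NZCV=0011
8: ✓ ADDCS  r4←0x5d
9: ✓ SUBPL  r2←0x6d
10: · MOVLS

FIX = (r4, 0x5d)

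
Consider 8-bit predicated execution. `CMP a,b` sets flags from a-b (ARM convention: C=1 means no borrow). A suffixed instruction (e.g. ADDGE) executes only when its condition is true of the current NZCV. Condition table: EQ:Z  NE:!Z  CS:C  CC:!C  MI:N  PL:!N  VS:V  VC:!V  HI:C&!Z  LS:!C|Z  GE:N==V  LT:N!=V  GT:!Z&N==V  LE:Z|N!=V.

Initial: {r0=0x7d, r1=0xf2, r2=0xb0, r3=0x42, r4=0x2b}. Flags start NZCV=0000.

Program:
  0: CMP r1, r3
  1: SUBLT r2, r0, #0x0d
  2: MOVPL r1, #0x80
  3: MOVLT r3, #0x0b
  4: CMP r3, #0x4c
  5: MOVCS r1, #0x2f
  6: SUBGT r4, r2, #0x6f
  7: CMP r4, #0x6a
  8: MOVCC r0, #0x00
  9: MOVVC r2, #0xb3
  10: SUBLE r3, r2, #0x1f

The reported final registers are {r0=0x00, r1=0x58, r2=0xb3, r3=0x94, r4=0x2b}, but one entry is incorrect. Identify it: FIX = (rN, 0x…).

FIX = (r1, 0xf2)

0: ✓ CMP  NZCV=1010
1: ✓ SUBLT  r2←0x70
2: · MOVPL
3: ✓ MOVLT  r3←0x0b
4: ✓ CMP  NZCV=1000
5: · MOVCS
6: · SUBGT
7: ✓ CMP  NZCV=1000
8: ✓ MOVCC  r0←0x00
9: ✓ MOVVC  r2←0xb3
10: ✓ SUBLE  r3←0x94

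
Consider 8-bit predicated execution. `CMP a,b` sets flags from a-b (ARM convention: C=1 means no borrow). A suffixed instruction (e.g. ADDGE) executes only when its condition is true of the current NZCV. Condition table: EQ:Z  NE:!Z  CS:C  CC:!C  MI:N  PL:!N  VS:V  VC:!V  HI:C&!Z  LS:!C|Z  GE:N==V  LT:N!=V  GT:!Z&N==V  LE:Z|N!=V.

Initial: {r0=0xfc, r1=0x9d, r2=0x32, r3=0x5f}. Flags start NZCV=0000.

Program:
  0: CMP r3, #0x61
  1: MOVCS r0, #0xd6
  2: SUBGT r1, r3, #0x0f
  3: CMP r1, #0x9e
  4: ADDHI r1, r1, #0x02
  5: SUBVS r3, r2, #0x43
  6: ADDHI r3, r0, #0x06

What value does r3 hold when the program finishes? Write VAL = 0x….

VAL = 0x5f

[0] flags=1000 → (cmp)
[1] flags=1000 CS?F → skip
[2] flags=1000 GT?F → skip
[3] flags=1000 → (cmp)
[4] flags=1000 HI?F → skip
[5] flags=1000 VS?F → skip
[6] flags=1000 HI?F → skip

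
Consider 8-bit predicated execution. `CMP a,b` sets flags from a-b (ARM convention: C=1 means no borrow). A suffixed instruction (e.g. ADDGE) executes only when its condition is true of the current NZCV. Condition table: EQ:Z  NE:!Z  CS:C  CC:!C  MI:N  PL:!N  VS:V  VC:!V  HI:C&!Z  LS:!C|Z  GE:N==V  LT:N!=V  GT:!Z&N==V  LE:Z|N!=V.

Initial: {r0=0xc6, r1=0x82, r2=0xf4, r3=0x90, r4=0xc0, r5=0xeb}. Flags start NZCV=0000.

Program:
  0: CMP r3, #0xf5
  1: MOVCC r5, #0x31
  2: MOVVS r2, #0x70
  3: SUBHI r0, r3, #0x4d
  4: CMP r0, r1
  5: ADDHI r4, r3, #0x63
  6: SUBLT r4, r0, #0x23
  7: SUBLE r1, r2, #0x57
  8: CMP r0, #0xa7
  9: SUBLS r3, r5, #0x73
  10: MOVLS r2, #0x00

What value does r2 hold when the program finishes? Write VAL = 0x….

[0] flags=1000 → (cmp)
[1] flags=1000 CC?T → r5=0x31
[2] flags=1000 VS?F → skip
[3] flags=1000 HI?F → skip
[4] flags=0010 → (cmp)
[5] flags=0010 HI?T → r4=0xf3
[6] flags=0010 LT?F → skip
[7] flags=0010 LE?F → skip
[8] flags=0010 → (cmp)
[9] flags=0010 LS?F → skip
[10] flags=0010 LS?F → skip

VAL = 0xf4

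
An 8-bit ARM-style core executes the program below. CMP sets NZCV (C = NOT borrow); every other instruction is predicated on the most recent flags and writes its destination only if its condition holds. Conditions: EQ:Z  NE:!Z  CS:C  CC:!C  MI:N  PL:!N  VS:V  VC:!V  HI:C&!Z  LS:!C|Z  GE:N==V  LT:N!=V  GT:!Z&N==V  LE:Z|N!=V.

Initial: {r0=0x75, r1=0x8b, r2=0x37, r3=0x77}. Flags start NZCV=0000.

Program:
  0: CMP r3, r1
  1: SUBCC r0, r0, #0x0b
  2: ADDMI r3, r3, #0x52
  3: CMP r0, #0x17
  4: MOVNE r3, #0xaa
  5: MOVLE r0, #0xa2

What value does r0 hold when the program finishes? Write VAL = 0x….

[0] flags=1001 → (cmp)
[1] flags=1001 CC?T → r0=0x6a
[2] flags=1001 MI?T → r3=0xc9
[3] flags=0010 → (cmp)
[4] flags=0010 NE?T → r3=0xaa
[5] flags=0010 LE?F → skip

VAL = 0x6a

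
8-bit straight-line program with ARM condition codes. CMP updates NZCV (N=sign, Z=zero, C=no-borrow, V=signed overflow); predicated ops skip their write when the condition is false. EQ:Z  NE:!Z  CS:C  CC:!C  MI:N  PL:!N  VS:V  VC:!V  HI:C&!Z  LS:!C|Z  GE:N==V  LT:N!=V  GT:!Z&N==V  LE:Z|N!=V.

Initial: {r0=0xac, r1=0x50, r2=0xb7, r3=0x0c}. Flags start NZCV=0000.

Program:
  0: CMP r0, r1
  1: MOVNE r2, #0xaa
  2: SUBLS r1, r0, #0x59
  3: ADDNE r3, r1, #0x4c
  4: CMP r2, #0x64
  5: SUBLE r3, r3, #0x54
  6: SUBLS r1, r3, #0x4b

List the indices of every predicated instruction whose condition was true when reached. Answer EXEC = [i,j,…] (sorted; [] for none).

EXEC = [1,3,5]

[0] flags=0011 → (cmp)
[1] flags=0011 NE?T → r2=0xaa
[2] flags=0011 LS?F → skip
[3] flags=0011 NE?T → r3=0x9c
[4] flags=0011 → (cmp)
[5] flags=0011 LE?T → r3=0x48
[6] flags=0011 LS?F → skip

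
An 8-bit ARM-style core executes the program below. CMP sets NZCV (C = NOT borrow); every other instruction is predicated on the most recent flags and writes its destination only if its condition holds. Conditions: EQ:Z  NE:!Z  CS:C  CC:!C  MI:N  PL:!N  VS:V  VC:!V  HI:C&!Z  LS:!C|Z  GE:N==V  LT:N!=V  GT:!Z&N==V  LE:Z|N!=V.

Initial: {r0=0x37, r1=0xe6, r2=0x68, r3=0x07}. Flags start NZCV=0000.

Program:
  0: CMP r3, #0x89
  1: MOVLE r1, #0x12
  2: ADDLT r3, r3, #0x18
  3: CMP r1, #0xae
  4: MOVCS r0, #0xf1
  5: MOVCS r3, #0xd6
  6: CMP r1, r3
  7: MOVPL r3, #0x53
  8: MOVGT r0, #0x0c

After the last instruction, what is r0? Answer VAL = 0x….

0: ✓ CMP  NZCV=0000
1: · MOVLE
2: · ADDLT
3: ✓ CMP  NZCV=0010
4: ✓ MOVCS  r0←0xf1
5: ✓ MOVCS  r3←0xd6
6: ✓ CMP  NZCV=0010
7: ✓ MOVPL  r3←0x53
8: ✓ MOVGT  r0←0x0c

VAL = 0x0c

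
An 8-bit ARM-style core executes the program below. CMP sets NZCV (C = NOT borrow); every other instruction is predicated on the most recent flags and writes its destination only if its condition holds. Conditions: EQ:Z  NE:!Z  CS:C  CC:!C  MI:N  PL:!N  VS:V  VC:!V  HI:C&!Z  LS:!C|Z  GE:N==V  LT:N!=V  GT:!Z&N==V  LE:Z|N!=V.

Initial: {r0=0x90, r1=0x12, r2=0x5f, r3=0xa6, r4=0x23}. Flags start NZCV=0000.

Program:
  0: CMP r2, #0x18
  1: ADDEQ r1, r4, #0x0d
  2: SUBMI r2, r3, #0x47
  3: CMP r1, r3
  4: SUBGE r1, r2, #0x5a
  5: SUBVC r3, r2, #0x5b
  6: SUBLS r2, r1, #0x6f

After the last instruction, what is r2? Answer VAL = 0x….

VAL = 0x96

0: ✓ CMP  NZCV=0010
1: · ADDEQ
2: · SUBMI
3: ✓ CMP  NZCV=0000
4: ✓ SUBGE  r1←0x05
5: ✓ SUBVC  r3←0x04
6: ✓ SUBLS  r2←0x96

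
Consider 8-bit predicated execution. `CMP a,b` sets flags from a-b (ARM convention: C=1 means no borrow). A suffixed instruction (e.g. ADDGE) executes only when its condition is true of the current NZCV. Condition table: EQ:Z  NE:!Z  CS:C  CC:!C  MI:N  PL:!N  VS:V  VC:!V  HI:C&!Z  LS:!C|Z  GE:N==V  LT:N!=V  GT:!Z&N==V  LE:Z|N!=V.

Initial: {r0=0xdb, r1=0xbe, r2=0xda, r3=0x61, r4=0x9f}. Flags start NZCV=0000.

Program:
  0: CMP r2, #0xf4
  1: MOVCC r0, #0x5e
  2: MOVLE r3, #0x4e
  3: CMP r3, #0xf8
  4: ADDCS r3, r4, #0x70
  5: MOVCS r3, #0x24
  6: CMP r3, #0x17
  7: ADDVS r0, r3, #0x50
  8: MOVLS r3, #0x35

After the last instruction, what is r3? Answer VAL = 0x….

[0] flags=1000 → (cmp)
[1] flags=1000 CC?T → r0=0x5e
[2] flags=1000 LE?T → r3=0x4e
[3] flags=0000 → (cmp)
[4] flags=0000 CS?F → skip
[5] flags=0000 CS?F → skip
[6] flags=0010 → (cmp)
[7] flags=0010 VS?F → skip
[8] flags=0010 LS?F → skip

VAL = 0x4e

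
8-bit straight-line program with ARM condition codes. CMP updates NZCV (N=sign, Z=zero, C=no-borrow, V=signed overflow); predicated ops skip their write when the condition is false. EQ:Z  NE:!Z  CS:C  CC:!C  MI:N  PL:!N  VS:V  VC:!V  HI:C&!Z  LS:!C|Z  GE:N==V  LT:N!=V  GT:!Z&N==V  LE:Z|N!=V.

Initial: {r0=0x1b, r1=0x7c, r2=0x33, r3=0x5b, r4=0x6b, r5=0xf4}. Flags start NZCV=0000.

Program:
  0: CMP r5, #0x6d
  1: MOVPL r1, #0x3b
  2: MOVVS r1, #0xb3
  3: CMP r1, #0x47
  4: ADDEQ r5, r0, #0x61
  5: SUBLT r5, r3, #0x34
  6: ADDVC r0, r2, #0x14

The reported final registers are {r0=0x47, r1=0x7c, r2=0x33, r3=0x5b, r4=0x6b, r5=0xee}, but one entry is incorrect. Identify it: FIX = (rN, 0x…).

[0] flags=1010 → (cmp)
[1] flags=1010 PL?F → skip
[2] flags=1010 VS?F → skip
[3] flags=0010 → (cmp)
[4] flags=0010 EQ?F → skip
[5] flags=0010 LT?F → skip
[6] flags=0010 VC?T → r0=0x47

FIX = (r5, 0xf4)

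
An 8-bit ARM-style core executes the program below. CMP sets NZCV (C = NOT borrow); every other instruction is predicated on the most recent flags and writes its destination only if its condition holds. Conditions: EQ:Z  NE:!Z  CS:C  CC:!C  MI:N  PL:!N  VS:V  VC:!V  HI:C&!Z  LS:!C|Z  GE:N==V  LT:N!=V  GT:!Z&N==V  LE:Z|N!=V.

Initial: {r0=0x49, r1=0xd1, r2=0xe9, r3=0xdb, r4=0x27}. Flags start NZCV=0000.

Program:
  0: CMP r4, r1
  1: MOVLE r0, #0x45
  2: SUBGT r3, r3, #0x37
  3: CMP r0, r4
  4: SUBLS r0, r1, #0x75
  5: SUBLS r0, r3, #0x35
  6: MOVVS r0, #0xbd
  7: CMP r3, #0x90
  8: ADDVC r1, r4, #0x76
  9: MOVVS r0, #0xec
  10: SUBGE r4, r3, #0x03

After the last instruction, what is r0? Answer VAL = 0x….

0: ✓ CMP  NZCV=0000
1: · MOVLE
2: ✓ SUBGT  r3←0xa4
3: ✓ CMP  NZCV=0010
4: · SUBLS
5: · SUBLS
6: · MOVVS
7: ✓ CMP  NZCV=0010
8: ✓ ADDVC  r1←0x9d
9: · MOVVS
10: ✓ SUBGE  r4←0xa1

VAL = 0x49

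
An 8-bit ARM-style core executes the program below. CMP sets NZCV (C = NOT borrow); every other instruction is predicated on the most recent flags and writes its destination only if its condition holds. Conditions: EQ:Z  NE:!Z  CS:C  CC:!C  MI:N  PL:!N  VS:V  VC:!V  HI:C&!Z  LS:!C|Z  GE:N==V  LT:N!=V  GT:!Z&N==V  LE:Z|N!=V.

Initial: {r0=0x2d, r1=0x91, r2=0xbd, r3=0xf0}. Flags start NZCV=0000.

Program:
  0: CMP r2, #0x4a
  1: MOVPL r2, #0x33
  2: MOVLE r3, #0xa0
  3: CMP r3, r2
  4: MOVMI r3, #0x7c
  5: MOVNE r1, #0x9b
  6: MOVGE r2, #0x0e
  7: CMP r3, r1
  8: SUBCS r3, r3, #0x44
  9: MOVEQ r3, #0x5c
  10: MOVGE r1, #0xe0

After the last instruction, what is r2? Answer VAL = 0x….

[0] flags=0011 → (cmp)
[1] flags=0011 PL?T → r2=0x33
[2] flags=0011 LE?T → r3=0xa0
[3] flags=0011 → (cmp)
[4] flags=0011 MI?F → skip
[5] flags=0011 NE?T → r1=0x9b
[6] flags=0011 GE?F → skip
[7] flags=0010 → (cmp)
[8] flags=0010 CS?T → r3=0x5c
[9] flags=0010 EQ?F → skip
[10] flags=0010 GE?T → r1=0xe0

VAL = 0x33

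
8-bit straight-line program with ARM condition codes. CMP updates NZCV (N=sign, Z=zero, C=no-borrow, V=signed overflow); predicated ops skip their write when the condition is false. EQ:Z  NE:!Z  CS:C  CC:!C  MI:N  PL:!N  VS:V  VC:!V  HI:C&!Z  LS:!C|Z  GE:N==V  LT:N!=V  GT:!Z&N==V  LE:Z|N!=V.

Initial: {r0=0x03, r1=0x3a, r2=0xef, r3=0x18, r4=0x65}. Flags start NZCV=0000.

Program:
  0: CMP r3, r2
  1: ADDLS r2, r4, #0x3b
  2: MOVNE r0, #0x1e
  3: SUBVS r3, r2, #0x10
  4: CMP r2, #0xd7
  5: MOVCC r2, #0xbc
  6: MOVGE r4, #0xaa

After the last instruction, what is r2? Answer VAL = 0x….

0: ✓ CMP  NZCV=0000
1: ✓ ADDLS  r2←0xa0
2: ✓ MOVNE  r0←0x1e
3: · SUBVS
4: ✓ CMP  NZCV=1000
5: ✓ MOVCC  r2←0xbc
6: · MOVGE

VAL = 0xbc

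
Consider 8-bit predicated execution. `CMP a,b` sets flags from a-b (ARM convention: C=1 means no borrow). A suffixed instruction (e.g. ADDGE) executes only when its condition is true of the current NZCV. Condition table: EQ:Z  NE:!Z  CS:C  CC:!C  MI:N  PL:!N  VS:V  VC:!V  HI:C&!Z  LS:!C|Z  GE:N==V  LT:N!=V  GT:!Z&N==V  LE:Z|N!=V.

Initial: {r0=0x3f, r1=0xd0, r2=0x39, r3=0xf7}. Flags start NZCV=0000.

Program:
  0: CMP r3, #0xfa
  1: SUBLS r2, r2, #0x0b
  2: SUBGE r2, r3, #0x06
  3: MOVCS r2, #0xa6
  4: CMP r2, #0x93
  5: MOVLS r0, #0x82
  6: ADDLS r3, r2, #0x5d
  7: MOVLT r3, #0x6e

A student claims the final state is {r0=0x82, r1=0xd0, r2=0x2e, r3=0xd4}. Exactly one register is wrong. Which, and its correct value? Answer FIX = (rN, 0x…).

[0] flags=1000 → (cmp)
[1] flags=1000 LS?T → r2=0x2e
[2] flags=1000 GE?F → skip
[3] flags=1000 CS?F → skip
[4] flags=1001 → (cmp)
[5] flags=1001 LS?T → r0=0x82
[6] flags=1001 LS?T → r3=0x8b
[7] flags=1001 LT?F → skip

FIX = (r3, 0x8b)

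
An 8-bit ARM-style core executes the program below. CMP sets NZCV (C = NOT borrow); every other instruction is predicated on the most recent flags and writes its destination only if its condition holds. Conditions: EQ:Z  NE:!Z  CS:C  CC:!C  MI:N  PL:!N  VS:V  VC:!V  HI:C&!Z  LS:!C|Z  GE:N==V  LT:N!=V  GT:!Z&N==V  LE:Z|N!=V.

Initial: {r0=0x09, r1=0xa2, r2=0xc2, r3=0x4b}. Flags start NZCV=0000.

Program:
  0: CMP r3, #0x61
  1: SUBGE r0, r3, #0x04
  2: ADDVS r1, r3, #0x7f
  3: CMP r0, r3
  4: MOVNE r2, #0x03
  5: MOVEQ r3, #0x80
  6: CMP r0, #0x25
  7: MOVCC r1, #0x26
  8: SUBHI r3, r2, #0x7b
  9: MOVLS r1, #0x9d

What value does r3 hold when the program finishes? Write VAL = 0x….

VAL = 0x4b

0: ✓ CMP  NZCV=1000
1: · SUBGE
2: · ADDVS
3: ✓ CMP  NZCV=1000
4: ✓ MOVNE  r2←0x03
5: · MOVEQ
6: ✓ CMP  NZCV=1000
7: ✓ MOVCC  r1←0x26
8: · SUBHI
9: ✓ MOVLS  r1←0x9d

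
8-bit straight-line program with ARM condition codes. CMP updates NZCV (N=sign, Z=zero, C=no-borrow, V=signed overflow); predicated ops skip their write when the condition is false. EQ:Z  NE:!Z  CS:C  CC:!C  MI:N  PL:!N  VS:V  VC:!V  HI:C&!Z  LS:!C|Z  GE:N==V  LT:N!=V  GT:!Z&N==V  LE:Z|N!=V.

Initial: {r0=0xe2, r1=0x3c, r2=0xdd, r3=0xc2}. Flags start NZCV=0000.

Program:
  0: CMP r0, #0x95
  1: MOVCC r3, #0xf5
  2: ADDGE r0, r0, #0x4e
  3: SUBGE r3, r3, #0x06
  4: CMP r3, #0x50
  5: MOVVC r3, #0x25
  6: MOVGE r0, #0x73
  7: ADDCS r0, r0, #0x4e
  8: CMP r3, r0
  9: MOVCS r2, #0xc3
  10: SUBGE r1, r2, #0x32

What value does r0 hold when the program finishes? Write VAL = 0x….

[0] flags=0010 → (cmp)
[1] flags=0010 CC?F → skip
[2] flags=0010 GE?T → r0=0x30
[3] flags=0010 GE?T → r3=0xbc
[4] flags=0011 → (cmp)
[5] flags=0011 VC?F → skip
[6] flags=0011 GE?F → skip
[7] flags=0011 CS?T → r0=0x7e
[8] flags=0011 → (cmp)
[9] flags=0011 CS?T → r2=0xc3
[10] flags=0011 GE?F → skip

VAL = 0x7e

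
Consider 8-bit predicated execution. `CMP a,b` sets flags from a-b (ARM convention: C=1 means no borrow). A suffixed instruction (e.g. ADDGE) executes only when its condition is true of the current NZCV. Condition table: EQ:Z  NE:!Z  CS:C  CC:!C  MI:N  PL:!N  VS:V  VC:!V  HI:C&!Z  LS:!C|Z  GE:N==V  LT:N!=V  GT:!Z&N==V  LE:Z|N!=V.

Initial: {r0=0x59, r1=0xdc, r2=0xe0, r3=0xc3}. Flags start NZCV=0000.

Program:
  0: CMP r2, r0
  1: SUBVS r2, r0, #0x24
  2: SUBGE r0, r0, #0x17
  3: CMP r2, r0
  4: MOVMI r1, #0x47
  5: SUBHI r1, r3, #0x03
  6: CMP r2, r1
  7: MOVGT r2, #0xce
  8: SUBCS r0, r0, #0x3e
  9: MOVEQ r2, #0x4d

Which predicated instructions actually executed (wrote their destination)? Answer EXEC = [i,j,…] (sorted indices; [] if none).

[0] flags=1010 → (cmp)
[1] flags=1010 VS?F → skip
[2] flags=1010 GE?F → skip
[3] flags=1010 → (cmp)
[4] flags=1010 MI?T → r1=0x47
[5] flags=1010 HI?T → r1=0xc0
[6] flags=0010 → (cmp)
[7] flags=0010 GT?T → r2=0xce
[8] flags=0010 CS?T → r0=0x1b
[9] flags=0010 EQ?F → skip

EXEC = [4,5,7,8]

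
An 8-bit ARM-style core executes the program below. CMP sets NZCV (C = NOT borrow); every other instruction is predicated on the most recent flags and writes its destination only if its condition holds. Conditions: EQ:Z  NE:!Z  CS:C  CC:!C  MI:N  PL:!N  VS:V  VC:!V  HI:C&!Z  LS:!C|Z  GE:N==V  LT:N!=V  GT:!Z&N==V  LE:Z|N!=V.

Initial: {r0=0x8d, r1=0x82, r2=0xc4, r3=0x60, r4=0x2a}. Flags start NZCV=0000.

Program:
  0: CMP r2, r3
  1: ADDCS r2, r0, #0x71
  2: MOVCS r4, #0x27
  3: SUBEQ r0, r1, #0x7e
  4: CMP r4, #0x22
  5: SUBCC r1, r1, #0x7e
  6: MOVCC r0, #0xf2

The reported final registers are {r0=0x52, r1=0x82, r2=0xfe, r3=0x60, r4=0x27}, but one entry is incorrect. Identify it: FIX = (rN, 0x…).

FIX = (r0, 0x8d)

0: ✓ CMP  NZCV=0011
1: ✓ ADDCS  r2←0xfe
2: ✓ MOVCS  r4←0x27
3: · SUBEQ
4: ✓ CMP  NZCV=0010
5: · SUBCC
6: · MOVCC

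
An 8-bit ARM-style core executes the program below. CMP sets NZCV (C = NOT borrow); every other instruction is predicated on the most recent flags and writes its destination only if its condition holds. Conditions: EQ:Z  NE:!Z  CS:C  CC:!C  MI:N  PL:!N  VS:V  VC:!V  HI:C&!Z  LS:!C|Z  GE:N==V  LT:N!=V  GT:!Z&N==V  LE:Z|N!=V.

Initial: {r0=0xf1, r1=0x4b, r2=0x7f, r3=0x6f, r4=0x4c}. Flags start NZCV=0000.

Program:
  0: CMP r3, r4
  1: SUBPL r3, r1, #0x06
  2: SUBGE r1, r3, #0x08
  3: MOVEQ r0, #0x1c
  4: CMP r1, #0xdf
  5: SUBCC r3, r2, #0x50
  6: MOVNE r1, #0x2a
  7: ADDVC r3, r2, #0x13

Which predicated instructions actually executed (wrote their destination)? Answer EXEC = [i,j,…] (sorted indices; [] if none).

0: ✓ CMP  NZCV=0010
1: ✓ SUBPL  r3←0x45
2: ✓ SUBGE  r1←0x3d
3: · MOVEQ
4: ✓ CMP  NZCV=0000
5: ✓ SUBCC  r3←0x2f
6: ✓ MOVNE  r1←0x2a
7: ✓ ADDVC  r3←0x92

EXEC = [1,2,5,6,7]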